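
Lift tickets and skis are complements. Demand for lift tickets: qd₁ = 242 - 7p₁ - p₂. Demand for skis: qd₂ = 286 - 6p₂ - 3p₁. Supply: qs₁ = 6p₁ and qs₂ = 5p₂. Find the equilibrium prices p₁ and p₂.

p₁ = 594/35, p₂ = 748/35

Market 1: 242 - 7p₁ - p₂ = 6p₁ → 13p₁ + p₂ = 242.
Market 2: 11p₂ + 3p₁ = 286.
Eliminating p₂: 11×(1) − 1×(2) gives 140p₁ = 2376, so p₁ = 594/35.
Back-substitute into (2): p₂ = (286 − 3×594/35) / 11 = 748/35.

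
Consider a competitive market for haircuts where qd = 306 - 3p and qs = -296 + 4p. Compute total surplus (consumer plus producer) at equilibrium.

Equilibrium: 306 - 3p = -296 + 4p gives p* = 86, q* = 48.
Demand choke price: p = 102; supply starts at p = 74.
CS = ½(102 − 86)(48) = 384; PS = ½(86 − 74)(48) = 288.

Total surplus = 672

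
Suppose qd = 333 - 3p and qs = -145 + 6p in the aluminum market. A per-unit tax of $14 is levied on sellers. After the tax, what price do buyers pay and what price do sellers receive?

Pre-tax equilibrium: p* = 478/9, q* = 521/3.
Tax on sellers shifts supply to qs = -145 + 6(p − 14) = -229 + 6p.
333 - 3p = -229 + 6p gives buyer price pb = 562/9; sellers receive ps = 562/9 − 14 = 436/9.
New quantity: q = 333 − 3(562/9) = 437/3.

Buyers pay 562/9, sellers receive 436/9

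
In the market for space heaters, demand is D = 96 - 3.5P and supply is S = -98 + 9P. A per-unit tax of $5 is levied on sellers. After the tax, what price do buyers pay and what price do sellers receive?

Pre-tax equilibrium: P* = 15.52, Q* = 41.68.
Tax on sellers shifts supply to S = -98 + 9(P − 5) = -143 + 9P.
96 - 3.5P = -143 + 9P gives buyer price Pb = 19.12; sellers receive Ps = 19.12 − 5 = 14.12.
New quantity: Q = 96 − 3.5(19.12) = 29.08.

Buyers pay $19.12, sellers receive $14.12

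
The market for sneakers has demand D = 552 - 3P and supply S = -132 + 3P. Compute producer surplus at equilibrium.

Equilibrium: 552 - 3P = -132 + 3P gives P* = 114, Q* = 210.
Supply starts at P = 44 (where S = 0).
PS = ½(114 − 44)(210) = 7350.

Producer surplus = 7350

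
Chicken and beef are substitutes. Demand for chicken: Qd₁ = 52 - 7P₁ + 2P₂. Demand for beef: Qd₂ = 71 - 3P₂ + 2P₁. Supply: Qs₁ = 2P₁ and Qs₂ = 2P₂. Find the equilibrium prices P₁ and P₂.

P₁ = 402/41, P₂ = 743/41

Market 1: 52 - 7P₁ + 2P₂ = 2P₁ → 9P₁ - 2P₂ = 52.
Market 2: 5P₂ - 2P₁ = 71.
Eliminating P₂: 5×(1) + 2×(2) gives 41P₁ = 402, so P₁ = 402/41.
Back-substitute into (2): P₂ = (71 + 2×402/41) / 5 = 743/41.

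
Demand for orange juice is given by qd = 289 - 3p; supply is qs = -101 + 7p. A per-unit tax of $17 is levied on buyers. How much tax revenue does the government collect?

Pre-tax equilibrium: p* = 39, q* = 172.
Tax on buyers shifts demand to qd = 289 − 3(p + 17) = 238 - 3p.
238 - 3p = -101 + 7p gives seller price ps = 33.9; buyers pay pb = 33.9 + 17 = 50.9.
New quantity: q = 289 − 3(50.9) = 136.3.
Revenue = 17 × 136.3 = 2317.1.

Tax revenue = 2317.1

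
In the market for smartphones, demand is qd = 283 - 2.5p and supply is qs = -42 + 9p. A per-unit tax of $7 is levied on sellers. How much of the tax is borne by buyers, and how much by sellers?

Pre-tax equilibrium: p* = 650/23, q* = 4884/23.
Tax on sellers shifts supply to qs = -42 + 9(p − 7) = -105 + 9p.
283 - 2.5p = -105 + 9p gives buyer price pb = 776/23; sellers receive ps = 776/23 − 7 = 615/23.
New quantity: q = 283 − 2.5(776/23) = 4569/23.
Buyer burden = 776/23 − 650/23 = 126/23; seller burden = 650/23 − 615/23 = 35/23.

Buyers bear 126/23, sellers bear 35/23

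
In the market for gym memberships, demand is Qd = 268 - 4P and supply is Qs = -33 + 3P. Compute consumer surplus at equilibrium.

Equilibrium: 268 - 4P = -33 + 3P gives P* = 43, Q* = 96.
Demand choke price (Qd = 0): P = 67.
CS = ½(67 − 43)(96) = 1152.

Consumer surplus = 1152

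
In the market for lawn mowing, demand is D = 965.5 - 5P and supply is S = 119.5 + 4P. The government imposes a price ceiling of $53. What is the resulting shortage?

Shortage = 369

Equilibrium price would be P* = 94, so the ceiling at 53 binds.
At P = 53: D = 965.5 − 5(53) = 700.5, S = 119.5 + 4(53) = 331.5.
Shortage = 700.5 − 331.5 = 369.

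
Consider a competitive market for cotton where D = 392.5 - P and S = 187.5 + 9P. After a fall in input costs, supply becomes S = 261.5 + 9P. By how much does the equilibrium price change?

Original equilibrium: P* = 20.5, Q* = 372.
New equilibrium: 392.5 - P = 261.5 + 9P, so 131 = 10P and P' = 13.1; Q' = 392.5 − 1(13.1) = 379.4.
Change in price: 13.1 − 20.5 = -7.4.

ΔP = -7.4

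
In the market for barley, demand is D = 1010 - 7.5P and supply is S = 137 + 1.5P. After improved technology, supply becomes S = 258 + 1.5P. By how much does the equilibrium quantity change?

ΔQ = 605/6

Original equilibrium: P* = 97, Q* = 282.5.
New equilibrium: 1010 - 7.5P = 258 + 1.5P, so 752 = 9P and P' = 752/9; Q' = 1010 − 7.5(752/9) = 1150/3.
Change in quantity: 1150/3 − 282.5 = 605/6.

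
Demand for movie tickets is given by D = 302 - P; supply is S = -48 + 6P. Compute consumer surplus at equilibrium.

Consumer surplus = 31752

Equilibrium: 302 - P = -48 + 6P gives P* = 50, Q* = 252.
Demand choke price (D = 0): P = 302.
CS = ½(302 − 50)(252) = 31752.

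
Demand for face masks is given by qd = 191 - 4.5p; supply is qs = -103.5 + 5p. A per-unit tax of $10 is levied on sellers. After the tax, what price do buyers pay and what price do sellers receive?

Pre-tax equilibrium: p* = 31, q* = 51.5.
Tax on sellers shifts supply to qs = -103.5 + 5(p − 10) = -153.5 + 5p.
191 - 4.5p = -153.5 + 5p gives buyer price pb = 689/19; sellers receive ps = 689/19 − 10 = 499/19.
New quantity: q = 191 − 4.5(689/19) = 1057/38.

Buyers pay 689/19, sellers receive 499/19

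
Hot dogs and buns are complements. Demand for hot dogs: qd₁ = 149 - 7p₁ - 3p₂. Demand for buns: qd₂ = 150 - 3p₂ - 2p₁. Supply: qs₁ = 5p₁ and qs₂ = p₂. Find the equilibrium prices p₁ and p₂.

Market 1: 149 - 7p₁ - 3p₂ = 5p₁ → 12p₁ + 3p₂ = 149.
Market 2: 4p₂ + 2p₁ = 150.
Eliminating p₂: 4×(1) − 3×(2) gives 42p₁ = 146, so p₁ = 73/21.
Back-substitute into (2): p₂ = (150 − 2×73/21) / 4 = 751/21.

p₁ = 73/21, p₂ = 751/21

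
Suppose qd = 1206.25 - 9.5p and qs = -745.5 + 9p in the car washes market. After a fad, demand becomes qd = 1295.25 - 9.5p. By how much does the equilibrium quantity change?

Δq = 1602/37

Original equilibrium: p* = 105.5, q* = 204.
New equilibrium: 1295.25 - 9.5p = -745.5 + 9p, so 2040.75 = 18.5p and p' = 8163/74; q' = 1295.25 − 9.5(8163/74) = 9150/37.
Change in quantity: 9150/37 − 204 = 1602/37.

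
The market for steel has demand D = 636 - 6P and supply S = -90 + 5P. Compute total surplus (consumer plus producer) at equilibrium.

Equilibrium: 636 - 6P = -90 + 5P gives P* = 66, Q* = 240.
Demand choke price: P = 106; supply starts at P = 18.
CS = ½(106 − 66)(240) = 4800; PS = ½(66 − 18)(240) = 5760.

Total surplus = 10560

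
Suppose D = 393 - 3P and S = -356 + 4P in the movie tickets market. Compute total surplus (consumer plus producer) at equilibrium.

Total surplus = 1512

Equilibrium: 393 - 3P = -356 + 4P gives P* = 107, Q* = 72.
Demand choke price: P = 131; supply starts at P = 89.
CS = ½(131 − 107)(72) = 864; PS = ½(107 − 89)(72) = 648.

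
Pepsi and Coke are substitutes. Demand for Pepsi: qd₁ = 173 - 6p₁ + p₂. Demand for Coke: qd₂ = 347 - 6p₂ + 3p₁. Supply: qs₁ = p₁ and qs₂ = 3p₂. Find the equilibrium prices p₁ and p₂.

Market 1: 173 - 6p₁ + p₂ = p₁ → 7p₁ - p₂ = 173.
Market 2: 9p₂ - 3p₁ = 347.
Eliminating p₂: 9×(1) + 1×(2) gives 60p₁ = 1904, so p₁ = 476/15.
Back-substitute into (2): p₂ = (347 + 3×476/15) / 9 = 737/15.

p₁ = 476/15, p₂ = 737/15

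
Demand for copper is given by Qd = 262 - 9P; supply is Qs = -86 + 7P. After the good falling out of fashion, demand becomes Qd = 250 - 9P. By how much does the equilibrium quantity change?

Original equilibrium: P* = 21.75, Q* = 66.25.
New equilibrium: 250 - 9P = -86 + 7P, so 336 = 16P and P' = 21; Q' = 250 − 9(21) = 61.
Change in quantity: 61 − 66.25 = -5.25.

ΔQ = -5.25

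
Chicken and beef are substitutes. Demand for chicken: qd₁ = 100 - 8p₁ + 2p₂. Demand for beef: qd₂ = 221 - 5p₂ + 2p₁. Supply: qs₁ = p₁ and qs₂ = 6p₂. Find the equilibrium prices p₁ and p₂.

p₁ = 1542/95, p₂ = 2189/95

Market 1: 100 - 8p₁ + 2p₂ = p₁ → 9p₁ - 2p₂ = 100.
Market 2: 11p₂ - 2p₁ = 221.
Eliminating p₂: 11×(1) + 2×(2) gives 95p₁ = 1542, so p₁ = 1542/95.
Back-substitute into (2): p₂ = (221 + 2×1542/95) / 11 = 2189/95.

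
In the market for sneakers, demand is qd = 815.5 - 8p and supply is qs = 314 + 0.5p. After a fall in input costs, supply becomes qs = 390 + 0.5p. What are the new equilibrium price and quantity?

p' = 851/17, q' = 14111/34

Original equilibrium: p* = 59, q* = 343.5.
New equilibrium: 815.5 - 8p = 390 + 0.5p, so 425.5 = 8.5p and p' = 851/17; q' = 815.5 − 8(851/17) = 14111/34.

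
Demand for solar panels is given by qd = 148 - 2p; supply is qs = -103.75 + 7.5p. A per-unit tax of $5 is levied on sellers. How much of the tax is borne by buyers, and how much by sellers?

Pre-tax equilibrium: p* = 26.5, q* = 95.
Tax on sellers shifts supply to qs = -103.75 + 7.5(p − 5) = -141.25 + 7.5p.
148 - 2p = -141.25 + 7.5p gives buyer price pb = 1157/38; sellers receive ps = 1157/38 − 5 = 967/38.
New quantity: q = 148 − 2(1157/38) = 1655/19.
Buyer burden = 1157/38 − 26.5 = 75/19; seller burden = 26.5 − 967/38 = 20/19.

Buyers bear 75/19, sellers bear 20/19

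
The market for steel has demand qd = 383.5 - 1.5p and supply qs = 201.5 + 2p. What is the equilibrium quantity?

q* = 305.5

Set qd = qs: 383.5 - 1.5p = 201.5 + 2p.
182 = 3.5p, so p* = 52.
q* = 383.5 − 1.5(52) = 305.5.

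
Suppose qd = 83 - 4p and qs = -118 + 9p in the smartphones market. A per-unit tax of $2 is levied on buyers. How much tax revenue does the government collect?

Tax revenue = 406/13

Pre-tax equilibrium: p* = 201/13, q* = 275/13.
Tax on buyers shifts demand to qd = 83 − 4(p + 2) = 75 - 4p.
75 - 4p = -118 + 9p gives seller price ps = 193/13; buyers pay pb = 193/13 + 2 = 219/13.
New quantity: q = 83 − 4(219/13) = 203/13.
Revenue = 2 × 203/13 = 406/13.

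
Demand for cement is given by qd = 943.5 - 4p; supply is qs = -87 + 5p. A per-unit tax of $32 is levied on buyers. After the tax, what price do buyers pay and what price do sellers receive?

Pre-tax equilibrium: p* = 114.5, q* = 485.5.
Tax on buyers shifts demand to qd = 943.5 − 4(p + 32) = 815.5 - 4p.
815.5 - 4p = -87 + 5p gives seller price ps = 1805/18; buyers pay pb = 1805/18 + 32 = 2381/18.
New quantity: q = 943.5 − 4(2381/18) = 7459/18.

Buyers pay 2381/18, sellers receive 1805/18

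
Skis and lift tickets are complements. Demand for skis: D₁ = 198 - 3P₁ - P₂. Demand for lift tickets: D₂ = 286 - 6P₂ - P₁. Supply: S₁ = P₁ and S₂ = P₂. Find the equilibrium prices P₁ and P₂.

P₁ = 1100/27, P₂ = 946/27

Market 1: 198 - 3P₁ - P₂ = P₁ → 4P₁ + P₂ = 198.
Market 2: 7P₂ + P₁ = 286.
Eliminating P₂: 7×(1) − 1×(2) gives 27P₁ = 1100, so P₁ = 1100/27.
Back-substitute into (2): P₂ = (286 − 1×1100/27) / 7 = 946/27.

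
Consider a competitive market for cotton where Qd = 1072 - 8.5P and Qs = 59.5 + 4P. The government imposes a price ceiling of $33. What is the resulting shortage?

Shortage = 600

Equilibrium price would be P* = 81, so the ceiling at 33 binds.
At P = 33: Qd = 1072 − 8.5(33) = 791.5, Qs = 59.5 + 4(33) = 191.5.
Shortage = 791.5 − 191.5 = 600.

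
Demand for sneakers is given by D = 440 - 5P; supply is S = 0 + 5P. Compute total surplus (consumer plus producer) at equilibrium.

Equilibrium: 440 - 5P = 0 + 5P gives P* = 44, Q* = 220.
Demand choke price: P = 88; supply starts at P = 0.
CS = ½(88 − 44)(220) = 4840; PS = ½(44 − 0)(220) = 4840.

Total surplus = 9680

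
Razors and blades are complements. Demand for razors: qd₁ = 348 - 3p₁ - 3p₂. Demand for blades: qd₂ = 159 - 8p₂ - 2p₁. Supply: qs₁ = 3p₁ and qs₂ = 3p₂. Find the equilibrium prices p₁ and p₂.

Market 1: 348 - 3p₁ - 3p₂ = 3p₁ → 6p₁ + 3p₂ = 348.
Market 2: 11p₂ + 2p₁ = 159.
Eliminating p₂: 11×(1) − 3×(2) gives 60p₁ = 3351, so p₁ = 55.85.
Back-substitute into (2): p₂ = (159 − 2×55.85) / 11 = 4.3.

p₁ = 55.85, p₂ = 4.3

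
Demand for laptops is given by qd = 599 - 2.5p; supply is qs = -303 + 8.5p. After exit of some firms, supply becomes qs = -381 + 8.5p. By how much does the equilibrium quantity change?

Δq = -195/11

Original equilibrium: p* = 82, q* = 394.
New equilibrium: 599 - 2.5p = -381 + 8.5p, so 980 = 11p and p' = 980/11; q' = 599 − 2.5(980/11) = 4139/11.
Change in quantity: 4139/11 − 394 = -195/11.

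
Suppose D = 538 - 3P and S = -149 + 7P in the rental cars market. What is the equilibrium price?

P* = 68.7

Set D = S: 538 - 3P = -149 + 7P.
687 = 10P, so P* = 68.7.
Q* = 538 − 3(68.7) = 331.9.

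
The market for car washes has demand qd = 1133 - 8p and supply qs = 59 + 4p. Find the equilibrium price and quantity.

Set qd = qs: 1133 - 8p = 59 + 4p.
1074 = 12p, so p* = 89.5.
q* = 1133 − 8(89.5) = 417.

p* = 89.5, q* = 417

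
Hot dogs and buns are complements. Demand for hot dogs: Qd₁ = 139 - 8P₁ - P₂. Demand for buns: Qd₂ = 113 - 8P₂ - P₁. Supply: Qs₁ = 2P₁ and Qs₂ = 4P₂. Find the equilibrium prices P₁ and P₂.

P₁ = 1555/119, P₂ = 991/119

Market 1: 139 - 8P₁ - P₂ = 2P₁ → 10P₁ + P₂ = 139.
Market 2: 12P₂ + P₁ = 113.
Eliminating P₂: 12×(1) − 1×(2) gives 119P₁ = 1555, so P₁ = 1555/119.
Back-substitute into (2): P₂ = (113 − 1×1555/119) / 12 = 991/119.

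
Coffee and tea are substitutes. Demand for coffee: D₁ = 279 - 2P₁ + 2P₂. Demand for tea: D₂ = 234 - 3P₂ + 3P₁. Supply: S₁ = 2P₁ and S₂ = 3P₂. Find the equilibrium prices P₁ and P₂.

Market 1: 279 - 2P₁ + 2P₂ = 2P₁ → 4P₁ - 2P₂ = 279.
Market 2: 6P₂ - 3P₁ = 234.
Eliminating P₂: 6×(1) + 2×(2) gives 18P₁ = 2142, so P₁ = 119.
Back-substitute into (2): P₂ = (234 + 3×119) / 6 = 98.5.

P₁ = 119, P₂ = 98.5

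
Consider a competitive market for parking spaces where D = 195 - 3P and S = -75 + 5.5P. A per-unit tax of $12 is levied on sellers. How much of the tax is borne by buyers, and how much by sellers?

Pre-tax equilibrium: P* = 540/17, Q* = 1695/17.
Tax on sellers shifts supply to S = -75 + 5.5(P − 12) = -141 + 5.5P.
195 - 3P = -141 + 5.5P gives buyer price Pb = 672/17; sellers receive Ps = 672/17 − 12 = 468/17.
New quantity: Q = 195 − 3(672/17) = 1299/17.
Buyer burden = 672/17 − 540/17 = 132/17; seller burden = 540/17 − 468/17 = 72/17.

Buyers bear 132/17, sellers bear 72/17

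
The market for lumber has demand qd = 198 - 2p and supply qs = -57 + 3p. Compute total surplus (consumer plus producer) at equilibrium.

Equilibrium: 198 - 2p = -57 + 3p gives p* = 51, q* = 96.
Demand choke price: p = 99; supply starts at p = 19.
CS = ½(99 − 51)(96) = 2304; PS = ½(51 − 19)(96) = 1536.

Total surplus = 3840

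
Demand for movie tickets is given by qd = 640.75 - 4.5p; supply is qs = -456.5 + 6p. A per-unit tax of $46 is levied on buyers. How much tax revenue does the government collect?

Tax revenue = 16813/7

Pre-tax equilibrium: p* = 104.5, q* = 170.5.
Tax on buyers shifts demand to qd = 640.75 − 4.5(p + 46) = 433.75 - 4.5p.
433.75 - 4.5p = -456.5 + 6p gives seller price ps = 1187/14; buyers pay pb = 1187/14 + 46 = 1831/14.
New quantity: q = 640.75 − 4.5(1831/14) = 731/14.
Revenue = 46 × 731/14 = 16813/7.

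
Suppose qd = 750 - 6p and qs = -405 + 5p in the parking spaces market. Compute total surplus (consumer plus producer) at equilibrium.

Total surplus = 2640

Equilibrium: 750 - 6p = -405 + 5p gives p* = 105, q* = 120.
Demand choke price: p = 125; supply starts at p = 81.
CS = ½(125 − 105)(120) = 1200; PS = ½(105 − 81)(120) = 1440.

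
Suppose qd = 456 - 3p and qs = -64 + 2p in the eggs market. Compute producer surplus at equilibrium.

Producer surplus = 5184

Equilibrium: 456 - 3p = -64 + 2p gives p* = 104, q* = 144.
Supply starts at p = 32 (where qs = 0).
PS = ½(104 − 32)(144) = 5184.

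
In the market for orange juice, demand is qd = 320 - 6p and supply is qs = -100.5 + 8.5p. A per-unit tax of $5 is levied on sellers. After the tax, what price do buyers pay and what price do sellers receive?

Buyers pay 926/29, sellers receive 781/29

Pre-tax equilibrium: p* = 29, q* = 146.
Tax on sellers shifts supply to qs = -100.5 + 8.5(p − 5) = -143 + 8.5p.
320 - 6p = -143 + 8.5p gives buyer price pb = 926/29; sellers receive ps = 926/29 − 5 = 781/29.
New quantity: q = 320 − 6(926/29) = 3724/29.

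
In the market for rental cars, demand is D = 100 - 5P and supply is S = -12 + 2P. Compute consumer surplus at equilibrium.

Consumer surplus = 40

Equilibrium: 100 - 5P = -12 + 2P gives P* = 16, Q* = 20.
Demand choke price (D = 0): P = 20.
CS = ½(20 − 16)(20) = 40.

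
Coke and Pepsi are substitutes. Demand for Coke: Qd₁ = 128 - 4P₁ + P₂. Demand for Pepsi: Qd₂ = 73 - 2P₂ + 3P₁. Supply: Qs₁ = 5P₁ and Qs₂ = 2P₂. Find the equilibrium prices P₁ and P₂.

P₁ = 195/11, P₂ = 347/11

Market 1: 128 - 4P₁ + P₂ = 5P₁ → 9P₁ - P₂ = 128.
Market 2: 4P₂ - 3P₁ = 73.
Eliminating P₂: 4×(1) + 1×(2) gives 33P₁ = 585, so P₁ = 195/11.
Back-substitute into (2): P₂ = (73 + 3×195/11) / 4 = 347/11.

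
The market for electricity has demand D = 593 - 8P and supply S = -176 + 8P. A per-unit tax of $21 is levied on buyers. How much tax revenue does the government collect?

Pre-tax equilibrium: P* = 48.0625, Q* = 208.5.
Tax on buyers shifts demand to D = 593 − 8(P + 21) = 425 - 8P.
425 - 8P = -176 + 8P gives seller price Ps = 37.5625; buyers pay Pb = 37.5625 + 21 = 58.5625.
New quantity: Q = 593 − 8(58.5625) = 124.5.
Revenue = 21 × 124.5 = 2614.5.

Tax revenue = 2614.5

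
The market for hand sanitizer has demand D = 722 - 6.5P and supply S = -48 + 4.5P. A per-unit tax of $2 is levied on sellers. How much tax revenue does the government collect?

Pre-tax equilibrium: P* = 70, Q* = 267.
Tax on sellers shifts supply to S = -48 + 4.5(P − 2) = -57 + 4.5P.
722 - 6.5P = -57 + 4.5P gives buyer price Pb = 779/11; sellers receive Ps = 779/11 − 2 = 757/11.
New quantity: Q = 722 − 6.5(779/11) = 5757/22.
Revenue = 2 × 5757/22 = 5757/11.

Tax revenue = 5757/11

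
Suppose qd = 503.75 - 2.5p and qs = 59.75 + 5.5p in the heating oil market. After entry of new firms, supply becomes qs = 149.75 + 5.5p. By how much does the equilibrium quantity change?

Δq = 28.125

Original equilibrium: p* = 55.5, q* = 365.
New equilibrium: 503.75 - 2.5p = 149.75 + 5.5p, so 354 = 8p and p' = 44.25; q' = 503.75 − 2.5(44.25) = 393.125.
Change in quantity: 393.125 − 365 = 28.125.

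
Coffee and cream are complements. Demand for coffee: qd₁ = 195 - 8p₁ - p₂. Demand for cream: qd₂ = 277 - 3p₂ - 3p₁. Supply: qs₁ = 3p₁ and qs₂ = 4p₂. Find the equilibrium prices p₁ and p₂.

Market 1: 195 - 8p₁ - p₂ = 3p₁ → 11p₁ + p₂ = 195.
Market 2: 7p₂ + 3p₁ = 277.
Eliminating p₂: 7×(1) − 1×(2) gives 74p₁ = 1088, so p₁ = 544/37.
Back-substitute into (2): p₂ = (277 − 3×544/37) / 7 = 1231/37.

p₁ = 544/37, p₂ = 1231/37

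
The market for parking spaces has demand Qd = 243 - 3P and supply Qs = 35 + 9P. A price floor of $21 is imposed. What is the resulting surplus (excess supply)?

Surplus = 44

Equilibrium price would be P* = 52/3, so the floor at 21 binds.
At P = 21: Qd = 180, Qs = 224.
Surplus = 224 − 180 = 44.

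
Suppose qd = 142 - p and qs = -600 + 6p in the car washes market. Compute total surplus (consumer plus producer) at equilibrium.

Total surplus = 756

Equilibrium: 142 - p = -600 + 6p gives p* = 106, q* = 36.
Demand choke price: p = 142; supply starts at p = 100.
CS = ½(142 − 106)(36) = 648; PS = ½(106 − 100)(36) = 108.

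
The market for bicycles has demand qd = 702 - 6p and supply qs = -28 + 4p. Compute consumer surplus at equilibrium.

Equilibrium: 702 - 6p = -28 + 4p gives p* = 73, q* = 264.
Demand choke price (qd = 0): p = 117.
CS = ½(117 − 73)(264) = 5808.

Consumer surplus = 5808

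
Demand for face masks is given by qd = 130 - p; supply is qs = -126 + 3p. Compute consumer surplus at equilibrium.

Consumer surplus = 2178

Equilibrium: 130 - p = -126 + 3p gives p* = 64, q* = 66.
Demand choke price (qd = 0): p = 130.
CS = ½(130 − 64)(66) = 2178.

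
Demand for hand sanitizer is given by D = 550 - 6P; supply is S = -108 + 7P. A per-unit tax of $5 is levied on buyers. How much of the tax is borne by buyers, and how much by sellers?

Pre-tax equilibrium: P* = 658/13, Q* = 3202/13.
Tax on buyers shifts demand to D = 550 − 6(P + 5) = 520 - 6P.
520 - 6P = -108 + 7P gives seller price Ps = 628/13; buyers pay Pb = 628/13 + 5 = 693/13.
New quantity: Q = 550 − 6(693/13) = 2992/13.
Buyer burden = 693/13 − 658/13 = 35/13; seller burden = 658/13 − 628/13 = 30/13.

Buyers bear 35/13, sellers bear 30/13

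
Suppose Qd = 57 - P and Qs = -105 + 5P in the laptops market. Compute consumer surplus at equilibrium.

Consumer surplus = 450

Equilibrium: 57 - P = -105 + 5P gives P* = 27, Q* = 30.
Demand choke price (Qd = 0): P = 57.
CS = ½(57 − 27)(30) = 450.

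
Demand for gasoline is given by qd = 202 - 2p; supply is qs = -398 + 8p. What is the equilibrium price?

Set qd = qs: 202 - 2p = -398 + 8p.
600 = 10p, so p* = 60.
q* = 202 − 2(60) = 82.

p* = 60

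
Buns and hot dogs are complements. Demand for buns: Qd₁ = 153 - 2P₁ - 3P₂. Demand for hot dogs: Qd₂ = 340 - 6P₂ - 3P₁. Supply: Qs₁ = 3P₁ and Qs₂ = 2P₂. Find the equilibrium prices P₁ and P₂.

Market 1: 153 - 2P₁ - 3P₂ = 3P₁ → 5P₁ + 3P₂ = 153.
Market 2: 8P₂ + 3P₁ = 340.
Eliminating P₂: 8×(1) − 3×(2) gives 31P₁ = 204, so P₁ = 204/31.
Back-substitute into (2): P₂ = (340 − 3×204/31) / 8 = 1241/31.

P₁ = 204/31, P₂ = 1241/31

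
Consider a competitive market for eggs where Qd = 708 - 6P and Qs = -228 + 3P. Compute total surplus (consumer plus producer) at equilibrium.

Total surplus = 1764

Equilibrium: 708 - 6P = -228 + 3P gives P* = 104, Q* = 84.
Demand choke price: P = 118; supply starts at P = 76.
CS = ½(118 − 104)(84) = 588; PS = ½(104 − 76)(84) = 1176.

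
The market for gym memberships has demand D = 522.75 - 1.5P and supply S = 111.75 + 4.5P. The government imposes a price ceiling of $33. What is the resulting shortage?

Equilibrium price would be P* = 68.5, so the ceiling at 33 binds.
At P = 33: D = 522.75 − 1.5(33) = 473.25, S = 111.75 + 4.5(33) = 260.25.
Shortage = 473.25 − 260.25 = 213.

Shortage = 213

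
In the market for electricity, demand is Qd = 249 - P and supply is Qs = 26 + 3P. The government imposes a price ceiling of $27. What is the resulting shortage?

Equilibrium price would be P* = 55.75, so the ceiling at 27 binds.
At P = 27: Qd = 249 − 1(27) = 222, Qs = 26 + 3(27) = 107.
Shortage = 222 − 107 = 115.

Shortage = 115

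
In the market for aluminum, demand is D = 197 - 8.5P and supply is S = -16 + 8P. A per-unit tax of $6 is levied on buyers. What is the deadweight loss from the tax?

Pre-tax equilibrium: P* = 142/11, Q* = 960/11.
Tax on buyers shifts demand to D = 197 − 8.5(P + 6) = 146 - 8.5P.
146 - 8.5P = -16 + 8P gives seller price Ps = 108/11; buyers pay Pb = 108/11 + 6 = 174/11.
New quantity: Q = 197 − 8.5(174/11) = 688/11.
DWL = ½ × 6 × (960/11 − 688/11) = 816/11.

Deadweight loss = 816/11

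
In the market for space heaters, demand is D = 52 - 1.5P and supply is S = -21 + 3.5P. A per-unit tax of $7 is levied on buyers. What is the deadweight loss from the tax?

Deadweight loss = 25.725

Pre-tax equilibrium: P* = 14.6, Q* = 30.1.
Tax on buyers shifts demand to D = 52 − 1.5(P + 7) = 41.5 - 1.5P.
41.5 - 1.5P = -21 + 3.5P gives seller price Ps = 12.5; buyers pay Pb = 12.5 + 7 = 19.5.
New quantity: Q = 52 − 1.5(19.5) = 22.75.
DWL = ½ × 7 × (30.1 − 22.75) = 25.725.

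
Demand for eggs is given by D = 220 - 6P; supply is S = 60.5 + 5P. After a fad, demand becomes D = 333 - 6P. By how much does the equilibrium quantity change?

ΔQ = 565/11

Original equilibrium: P* = 14.5, Q* = 133.
New equilibrium: 333 - 6P = 60.5 + 5P, so 272.5 = 11P and P' = 545/22; Q' = 333 − 6(545/22) = 2028/11.
Change in quantity: 2028/11 − 133 = 565/11.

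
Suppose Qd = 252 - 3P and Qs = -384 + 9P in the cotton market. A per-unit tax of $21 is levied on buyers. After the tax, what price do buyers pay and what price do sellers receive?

Buyers pay $68.75, sellers receive $47.75

Pre-tax equilibrium: P* = 53, Q* = 93.
Tax on buyers shifts demand to Qd = 252 − 3(P + 21) = 189 - 3P.
189 - 3P = -384 + 9P gives seller price Ps = 47.75; buyers pay Pb = 47.75 + 21 = 68.75.
New quantity: Q = 252 − 3(68.75) = 45.75.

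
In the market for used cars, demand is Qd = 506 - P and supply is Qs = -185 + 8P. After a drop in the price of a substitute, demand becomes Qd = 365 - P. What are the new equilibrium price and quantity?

Original equilibrium: P* = 691/9, Q* = 3863/9.
New equilibrium: 365 - P = -185 + 8P, so 550 = 9P and P' = 550/9; Q' = 365 − 1(550/9) = 2735/9.

P' = 550/9, Q' = 2735/9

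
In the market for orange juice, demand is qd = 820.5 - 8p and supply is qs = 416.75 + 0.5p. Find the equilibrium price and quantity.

p* = 47.5, q* = 440.5

Set qd = qs: 820.5 - 8p = 416.75 + 0.5p.
403.75 = 8.5p, so p* = 47.5.
q* = 820.5 − 8(47.5) = 440.5.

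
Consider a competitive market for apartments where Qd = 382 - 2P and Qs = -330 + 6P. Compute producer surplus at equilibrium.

Equilibrium: 382 - 2P = -330 + 6P gives P* = 89, Q* = 204.
Supply starts at P = 55 (where Qs = 0).
PS = ½(89 − 55)(204) = 3468.

Producer surplus = 3468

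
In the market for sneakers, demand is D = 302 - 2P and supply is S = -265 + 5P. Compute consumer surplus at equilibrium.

Consumer surplus = 4900

Equilibrium: 302 - 2P = -265 + 5P gives P* = 81, Q* = 140.
Demand choke price (D = 0): P = 151.
CS = ½(151 − 81)(140) = 4900.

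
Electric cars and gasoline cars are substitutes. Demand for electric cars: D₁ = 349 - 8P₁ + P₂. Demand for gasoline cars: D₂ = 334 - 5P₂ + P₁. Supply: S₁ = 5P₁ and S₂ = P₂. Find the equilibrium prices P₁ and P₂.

P₁ = 2428/77, P₂ = 4691/77

Market 1: 349 - 8P₁ + P₂ = 5P₁ → 13P₁ - P₂ = 349.
Market 2: 6P₂ - P₁ = 334.
Eliminating P₂: 6×(1) + 1×(2) gives 77P₁ = 2428, so P₁ = 2428/77.
Back-substitute into (2): P₂ = (334 + 1×2428/77) / 6 = 4691/77.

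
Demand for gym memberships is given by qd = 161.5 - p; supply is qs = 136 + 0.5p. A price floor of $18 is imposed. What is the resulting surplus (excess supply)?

Surplus = 1.5

Equilibrium price would be p* = 17, so the floor at 18 binds.
At p = 18: qd = 143.5, qs = 145.
Surplus = 145 − 143.5 = 1.5.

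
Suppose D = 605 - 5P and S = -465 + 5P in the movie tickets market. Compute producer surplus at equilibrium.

Producer surplus = 490

Equilibrium: 605 - 5P = -465 + 5P gives P* = 107, Q* = 70.
Supply starts at P = 93 (where S = 0).
PS = ½(107 − 93)(70) = 490.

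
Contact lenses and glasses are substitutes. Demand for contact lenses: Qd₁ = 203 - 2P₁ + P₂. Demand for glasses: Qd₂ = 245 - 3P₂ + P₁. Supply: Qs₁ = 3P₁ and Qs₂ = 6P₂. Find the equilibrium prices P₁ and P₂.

P₁ = 518/11, P₂ = 357/11

Market 1: 203 - 2P₁ + P₂ = 3P₁ → 5P₁ - P₂ = 203.
Market 2: 9P₂ - P₁ = 245.
Eliminating P₂: 9×(1) + 1×(2) gives 44P₁ = 2072, so P₁ = 518/11.
Back-substitute into (2): P₂ = (245 + 1×518/11) / 9 = 357/11.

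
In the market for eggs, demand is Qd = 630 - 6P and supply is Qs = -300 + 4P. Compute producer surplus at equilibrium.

Producer surplus = 648

Equilibrium: 630 - 6P = -300 + 4P gives P* = 93, Q* = 72.
Supply starts at P = 75 (where Qs = 0).
PS = ½(93 − 75)(72) = 648.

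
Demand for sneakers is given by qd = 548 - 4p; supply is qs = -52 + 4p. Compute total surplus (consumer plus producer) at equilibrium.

Total surplus = 15376

Equilibrium: 548 - 4p = -52 + 4p gives p* = 75, q* = 248.
Demand choke price: p = 137; supply starts at p = 13.
CS = ½(137 − 75)(248) = 7688; PS = ½(75 − 13)(248) = 7688.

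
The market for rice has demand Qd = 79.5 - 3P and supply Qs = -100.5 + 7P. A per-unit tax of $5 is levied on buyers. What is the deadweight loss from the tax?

Deadweight loss = 26.25

Pre-tax equilibrium: P* = 18, Q* = 25.5.
Tax on buyers shifts demand to Qd = 79.5 − 3(P + 5) = 64.5 - 3P.
64.5 - 3P = -100.5 + 7P gives seller price Ps = 16.5; buyers pay Pb = 16.5 + 5 = 21.5.
New quantity: Q = 79.5 − 3(21.5) = 15.
DWL = ½ × 5 × (25.5 − 15) = 26.25.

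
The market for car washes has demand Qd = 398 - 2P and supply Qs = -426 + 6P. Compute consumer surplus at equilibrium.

Equilibrium: 398 - 2P = -426 + 6P gives P* = 103, Q* = 192.
Demand choke price (Qd = 0): P = 199.
CS = ½(199 − 103)(192) = 9216.

Consumer surplus = 9216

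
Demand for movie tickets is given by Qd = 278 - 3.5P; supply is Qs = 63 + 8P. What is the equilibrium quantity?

Set Qd = Qs: 278 - 3.5P = 63 + 8P.
215 = 11.5P, so P* = 430/23.
Q* = 278 − 3.5(430/23) = 4889/23.

Q* = 4889/23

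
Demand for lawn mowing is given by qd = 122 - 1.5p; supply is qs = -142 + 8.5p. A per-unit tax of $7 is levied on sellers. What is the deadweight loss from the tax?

Deadweight loss = 31.2375

Pre-tax equilibrium: p* = 26.4, q* = 82.4.
Tax on sellers shifts supply to qs = -142 + 8.5(p − 7) = -201.5 + 8.5p.
122 - 1.5p = -201.5 + 8.5p gives buyer price pb = 32.35; sellers receive ps = 32.35 − 7 = 25.35.
New quantity: q = 122 − 1.5(32.35) = 73.475.
DWL = ½ × 7 × (82.4 − 73.475) = 31.2375.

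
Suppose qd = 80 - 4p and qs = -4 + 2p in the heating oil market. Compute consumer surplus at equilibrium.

Equilibrium: 80 - 4p = -4 + 2p gives p* = 14, q* = 24.
Demand choke price (qd = 0): p = 20.
CS = ½(20 − 14)(24) = 72.

Consumer surplus = 72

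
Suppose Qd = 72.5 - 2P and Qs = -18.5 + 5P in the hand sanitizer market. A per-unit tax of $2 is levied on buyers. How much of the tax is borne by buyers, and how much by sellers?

Pre-tax equilibrium: P* = 13, Q* = 46.5.
Tax on buyers shifts demand to Qd = 72.5 − 2(P + 2) = 68.5 - 2P.
68.5 - 2P = -18.5 + 5P gives seller price Ps = 87/7; buyers pay Pb = 87/7 + 2 = 101/7.
New quantity: Q = 72.5 − 2(101/7) = 611/14.
Buyer burden = 101/7 − 13 = 10/7; seller burden = 13 − 87/7 = 4/7.

Buyers bear 10/7, sellers bear 4/7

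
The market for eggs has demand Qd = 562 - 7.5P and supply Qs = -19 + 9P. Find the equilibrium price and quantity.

P* = 1162/33, Q* = 3277/11

Set Qd = Qs: 562 - 7.5P = -19 + 9P.
581 = 16.5P, so P* = 1162/33.
Q* = 562 − 7.5(1162/33) = 3277/11.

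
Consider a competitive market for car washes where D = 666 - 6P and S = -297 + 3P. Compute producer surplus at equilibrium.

Producer surplus = 96

Equilibrium: 666 - 6P = -297 + 3P gives P* = 107, Q* = 24.
Supply starts at P = 99 (where S = 0).
PS = ½(107 − 99)(24) = 96.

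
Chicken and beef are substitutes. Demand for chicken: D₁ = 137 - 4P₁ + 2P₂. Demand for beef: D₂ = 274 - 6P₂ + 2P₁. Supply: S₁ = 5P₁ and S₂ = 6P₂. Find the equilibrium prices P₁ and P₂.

Market 1: 137 - 4P₁ + 2P₂ = 5P₁ → 9P₁ - 2P₂ = 137.
Market 2: 12P₂ - 2P₁ = 274.
Eliminating P₂: 12×(1) + 2×(2) gives 104P₁ = 2192, so P₁ = 274/13.
Back-substitute into (2): P₂ = (274 + 2×274/13) / 12 = 685/26.

P₁ = 274/13, P₂ = 685/26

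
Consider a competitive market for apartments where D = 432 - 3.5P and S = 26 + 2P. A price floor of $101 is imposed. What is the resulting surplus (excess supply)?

Surplus = 149.5

Equilibrium price would be P* = 812/11, so the floor at 101 binds.
At P = 101: D = 78.5, S = 228.
Surplus = 228 − 78.5 = 149.5.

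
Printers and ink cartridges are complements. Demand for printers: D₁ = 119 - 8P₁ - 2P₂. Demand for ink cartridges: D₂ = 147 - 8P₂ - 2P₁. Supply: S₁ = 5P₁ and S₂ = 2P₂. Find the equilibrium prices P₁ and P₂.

P₁ = 64/9, P₂ = 239/18

Market 1: 119 - 8P₁ - 2P₂ = 5P₁ → 13P₁ + 2P₂ = 119.
Market 2: 10P₂ + 2P₁ = 147.
Eliminating P₂: 10×(1) − 2×(2) gives 126P₁ = 896, so P₁ = 64/9.
Back-substitute into (2): P₂ = (147 − 2×64/9) / 10 = 239/18.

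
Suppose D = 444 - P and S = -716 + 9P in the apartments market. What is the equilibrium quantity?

Set D = S: 444 - P = -716 + 9P.
1160 = 10P, so P* = 116.
Q* = 444 − 1(116) = 328.

Q* = 328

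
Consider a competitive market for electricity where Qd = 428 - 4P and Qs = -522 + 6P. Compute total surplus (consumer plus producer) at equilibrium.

Equilibrium: 428 - 4P = -522 + 6P gives P* = 95, Q* = 48.
Demand choke price: P = 107; supply starts at P = 87.
CS = ½(107 − 95)(48) = 288; PS = ½(95 − 87)(48) = 192.

Total surplus = 480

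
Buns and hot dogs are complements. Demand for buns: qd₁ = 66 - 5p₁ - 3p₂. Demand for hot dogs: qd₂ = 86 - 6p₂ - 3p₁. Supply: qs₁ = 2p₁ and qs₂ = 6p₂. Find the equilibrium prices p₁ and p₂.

p₁ = 7.12, p₂ = 404/75

Market 1: 66 - 5p₁ - 3p₂ = 2p₁ → 7p₁ + 3p₂ = 66.
Market 2: 12p₂ + 3p₁ = 86.
Eliminating p₂: 12×(1) − 3×(2) gives 75p₁ = 534, so p₁ = 7.12.
Back-substitute into (2): p₂ = (86 − 3×7.12) / 12 = 404/75.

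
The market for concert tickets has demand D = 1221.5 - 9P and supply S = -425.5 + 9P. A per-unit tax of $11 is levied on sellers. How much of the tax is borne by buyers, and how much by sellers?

Buyers bear $5.5, sellers bear $5.5

Pre-tax equilibrium: P* = 91.5, Q* = 398.
Tax on sellers shifts supply to S = -425.5 + 9(P − 11) = -524.5 + 9P.
1221.5 - 9P = -524.5 + 9P gives buyer price Pb = 97; sellers receive Ps = 97 − 11 = 86.
New quantity: Q = 1221.5 − 9(97) = 348.5.
Buyer burden = 97 − 91.5 = 5.5; seller burden = 91.5 − 86 = 5.5.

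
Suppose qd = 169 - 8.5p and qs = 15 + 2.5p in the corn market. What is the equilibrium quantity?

q* = 50

Set qd = qs: 169 - 8.5p = 15 + 2.5p.
154 = 11p, so p* = 14.
q* = 169 − 8.5(14) = 50.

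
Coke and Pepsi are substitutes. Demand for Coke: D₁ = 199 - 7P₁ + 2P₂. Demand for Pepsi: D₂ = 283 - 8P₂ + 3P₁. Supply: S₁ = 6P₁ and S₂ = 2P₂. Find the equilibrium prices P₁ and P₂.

P₁ = 639/31, P₂ = 1069/31

Market 1: 199 - 7P₁ + 2P₂ = 6P₁ → 13P₁ - 2P₂ = 199.
Market 2: 10P₂ - 3P₁ = 283.
Eliminating P₂: 10×(1) + 2×(2) gives 124P₁ = 2556, so P₁ = 639/31.
Back-substitute into (2): P₂ = (283 + 3×639/31) / 10 = 1069/31.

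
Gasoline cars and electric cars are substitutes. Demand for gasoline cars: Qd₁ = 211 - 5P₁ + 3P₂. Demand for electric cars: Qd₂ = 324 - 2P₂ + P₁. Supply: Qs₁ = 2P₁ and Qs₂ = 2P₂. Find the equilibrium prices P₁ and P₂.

P₁ = 72.64, P₂ = 99.16

Market 1: 211 - 5P₁ + 3P₂ = 2P₁ → 7P₁ - 3P₂ = 211.
Market 2: 4P₂ - P₁ = 324.
Eliminating P₂: 4×(1) + 3×(2) gives 25P₁ = 1816, so P₁ = 72.64.
Back-substitute into (2): P₂ = (324 + 1×72.64) / 4 = 99.16.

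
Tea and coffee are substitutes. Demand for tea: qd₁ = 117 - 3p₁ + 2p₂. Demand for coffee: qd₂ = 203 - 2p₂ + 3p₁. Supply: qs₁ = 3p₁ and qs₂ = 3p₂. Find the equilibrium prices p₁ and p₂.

Market 1: 117 - 3p₁ + 2p₂ = 3p₁ → 6p₁ - 2p₂ = 117.
Market 2: 5p₂ - 3p₁ = 203.
Eliminating p₂: 5×(1) + 2×(2) gives 24p₁ = 991, so p₁ = 991/24.
Back-substitute into (2): p₂ = (203 + 3×991/24) / 5 = 65.375.

p₁ = 991/24, p₂ = 65.375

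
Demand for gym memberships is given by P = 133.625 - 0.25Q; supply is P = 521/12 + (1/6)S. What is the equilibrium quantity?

Q* = 216.5

Set the two price expressions equal: 133.625 - 0.25Q = 521/12 + (1/6)Q.
2165/24 = (5/12)Q, so Q* = 216.5.
P* = 133.625 − (0.25)(216.5) = 79.5.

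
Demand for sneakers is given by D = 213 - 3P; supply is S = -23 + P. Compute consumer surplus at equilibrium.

Consumer surplus = 216

Equilibrium: 213 - 3P = -23 + P gives P* = 59, Q* = 36.
Demand choke price (D = 0): P = 71.
CS = ½(71 − 59)(36) = 216.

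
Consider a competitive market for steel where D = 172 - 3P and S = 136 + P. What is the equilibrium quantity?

Set D = S: 172 - 3P = 136 + P.
36 = 4P, so P* = 9.
Q* = 172 − 3(9) = 145.

Q* = 145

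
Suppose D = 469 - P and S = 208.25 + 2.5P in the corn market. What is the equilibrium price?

Set D = S: 469 - P = 208.25 + 2.5P.
260.75 = 3.5P, so P* = 74.5.
Q* = 469 − 1(74.5) = 394.5.

P* = 74.5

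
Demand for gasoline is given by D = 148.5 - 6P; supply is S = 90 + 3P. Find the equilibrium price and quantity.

Set D = S: 148.5 - 6P = 90 + 3P.
58.5 = 9P, so P* = 6.5.
Q* = 148.5 − 6(6.5) = 109.5.

P* = 6.5, Q* = 109.5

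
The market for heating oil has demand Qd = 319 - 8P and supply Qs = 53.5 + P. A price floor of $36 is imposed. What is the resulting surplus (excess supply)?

Equilibrium price would be P* = 29.5, so the floor at 36 binds.
At P = 36: Qd = 31, Qs = 89.5.
Surplus = 89.5 − 31 = 58.5.

Surplus = 58.5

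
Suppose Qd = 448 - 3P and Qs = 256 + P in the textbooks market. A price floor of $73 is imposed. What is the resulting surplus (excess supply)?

Equilibrium price would be P* = 48, so the floor at 73 binds.
At P = 73: Qd = 229, Qs = 329.
Surplus = 329 − 229 = 100.

Surplus = 100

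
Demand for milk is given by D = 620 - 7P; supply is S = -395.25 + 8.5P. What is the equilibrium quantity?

Q* = 161.5

Set D = S: 620 - 7P = -395.25 + 8.5P.
1015.25 = 15.5P, so P* = 65.5.
Q* = 620 − 7(65.5) = 161.5.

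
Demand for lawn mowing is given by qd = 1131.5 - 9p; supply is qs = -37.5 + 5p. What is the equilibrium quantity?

Set qd = qs: 1131.5 - 9p = -37.5 + 5p.
1169 = 14p, so p* = 83.5.
q* = 1131.5 − 9(83.5) = 380.

q* = 380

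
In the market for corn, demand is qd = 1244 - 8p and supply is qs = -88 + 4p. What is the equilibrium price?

p* = 111

Set qd = qs: 1244 - 8p = -88 + 4p.
1332 = 12p, so p* = 111.
q* = 1244 − 8(111) = 356.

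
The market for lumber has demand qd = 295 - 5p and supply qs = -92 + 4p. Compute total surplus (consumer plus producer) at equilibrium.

Total surplus = 1440

Equilibrium: 295 - 5p = -92 + 4p gives p* = 43, q* = 80.
Demand choke price: p = 59; supply starts at p = 23.
CS = ½(59 − 43)(80) = 640; PS = ½(43 − 23)(80) = 800.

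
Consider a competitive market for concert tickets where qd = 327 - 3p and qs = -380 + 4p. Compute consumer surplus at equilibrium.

Consumer surplus = 96

Equilibrium: 327 - 3p = -380 + 4p gives p* = 101, q* = 24.
Demand choke price (qd = 0): p = 109.
CS = ½(109 − 101)(24) = 96.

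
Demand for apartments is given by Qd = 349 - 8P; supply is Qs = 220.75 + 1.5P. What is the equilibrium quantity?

Q* = 241

Set Qd = Qs: 349 - 8P = 220.75 + 1.5P.
128.25 = 9.5P, so P* = 13.5.
Q* = 349 − 8(13.5) = 241.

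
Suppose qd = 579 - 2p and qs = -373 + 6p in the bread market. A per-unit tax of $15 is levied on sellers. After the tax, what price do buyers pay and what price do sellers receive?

Pre-tax equilibrium: p* = 119, q* = 341.
Tax on sellers shifts supply to qs = -373 + 6(p − 15) = -463 + 6p.
579 - 2p = -463 + 6p gives buyer price pb = 130.25; sellers receive ps = 130.25 − 15 = 115.25.
New quantity: q = 579 − 2(130.25) = 318.5.

Buyers pay $130.25, sellers receive $115.25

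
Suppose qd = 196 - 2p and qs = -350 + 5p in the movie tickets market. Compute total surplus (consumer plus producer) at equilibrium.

Equilibrium: 196 - 2p = -350 + 5p gives p* = 78, q* = 40.
Demand choke price: p = 98; supply starts at p = 70.
CS = ½(98 − 78)(40) = 400; PS = ½(78 − 70)(40) = 160.

Total surplus = 560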